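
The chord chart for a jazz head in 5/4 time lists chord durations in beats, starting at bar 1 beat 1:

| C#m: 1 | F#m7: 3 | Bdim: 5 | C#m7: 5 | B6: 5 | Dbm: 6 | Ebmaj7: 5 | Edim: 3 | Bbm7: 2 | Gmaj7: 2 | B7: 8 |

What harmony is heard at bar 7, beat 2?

Beat 2 of bar 7 is beat (7−1)×5 + 2 = 32 overall.
Running totals: C#m ends at 1, F#m7 ends at 4, Bdim ends at 9, C#m7 ends at 14, B6 ends at 19, Dbm ends at 25, Ebmaj7 ends at 30, Edim ends at 33.
Beat 32 falls within Edim.

Edim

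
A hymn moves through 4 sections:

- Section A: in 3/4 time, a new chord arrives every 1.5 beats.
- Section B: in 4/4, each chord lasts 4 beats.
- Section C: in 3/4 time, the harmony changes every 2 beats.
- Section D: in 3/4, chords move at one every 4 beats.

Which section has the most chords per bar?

A: 3 beats/bar ÷ 1.5 beats/chord = 2 chords/bar.
B: 4 beats/bar ÷ 4 beats/chord = 1 chord/bar.
C: 3 beats/bar ÷ 2 beats/chord = 1.5 chords/bar.
D: 3 beats/bar ÷ 4 beats/chord = 0.75 chords/bar.
Fastest is A at 2 chords/bar.

Section A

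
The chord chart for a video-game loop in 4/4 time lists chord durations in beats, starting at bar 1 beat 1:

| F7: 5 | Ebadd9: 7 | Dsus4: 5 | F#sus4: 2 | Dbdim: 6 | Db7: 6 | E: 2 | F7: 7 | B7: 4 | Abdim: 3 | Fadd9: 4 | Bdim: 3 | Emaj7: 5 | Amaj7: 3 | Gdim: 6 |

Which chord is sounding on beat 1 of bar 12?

Abdim

Beat 1 of bar 12 is beat (12−1)×4 + 1 = 45 overall.
Running totals: F7 ends at 5, Ebadd9 ends at 12, Dsus4 ends at 17, F#sus4 ends at 19, Dbdim ends at 25, Db7 ends at 31, E ends at 33, F7 ends at 40, B7 ends at 44, Abdim ends at 47.
Beat 45 falls within Abdim.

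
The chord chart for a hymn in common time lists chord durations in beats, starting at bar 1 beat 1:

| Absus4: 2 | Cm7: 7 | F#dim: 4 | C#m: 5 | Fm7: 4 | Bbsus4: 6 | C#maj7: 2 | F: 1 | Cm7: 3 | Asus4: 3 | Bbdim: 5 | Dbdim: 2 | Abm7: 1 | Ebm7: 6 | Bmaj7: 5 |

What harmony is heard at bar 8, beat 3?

Beat 3 of bar 8 is beat (8−1)×4 + 3 = 31 overall.
Running totals: Absus4 ends at 2, Cm7 ends at 9, F#dim ends at 13, C#m ends at 18, Fm7 ends at 22, Bbsus4 ends at 28, C#maj7 ends at 30, F ends at 31.
Beat 31 falls within F.

F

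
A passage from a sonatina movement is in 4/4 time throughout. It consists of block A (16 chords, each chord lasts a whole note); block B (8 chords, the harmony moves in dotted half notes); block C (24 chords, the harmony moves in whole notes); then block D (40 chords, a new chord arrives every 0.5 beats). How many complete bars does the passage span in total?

A: 16 × 4 = 64 beats = 16 bars.
B: 8 × 3 = 24 beats = 6 bars.
C: 24 × 4 = 96 beats = 24 bars.
D: 40 × 0.5 = 20 beats = 5 bars.
Total: 16 + 6 + 24 + 5 = 51 bars.

51 bars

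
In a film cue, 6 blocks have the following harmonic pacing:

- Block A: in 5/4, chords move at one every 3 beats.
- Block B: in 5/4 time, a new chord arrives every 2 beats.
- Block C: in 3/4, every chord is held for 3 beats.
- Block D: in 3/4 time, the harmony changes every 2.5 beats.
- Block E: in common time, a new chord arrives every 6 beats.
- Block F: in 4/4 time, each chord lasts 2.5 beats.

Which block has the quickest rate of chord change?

Block B

A: 5/3 = 5/3 chords/bar.
B: 5/2 = 2.5 chords/bar.
C: 3/3 = 1 chord/bar.
D: 3/2.5 = 1.2 chords/bar.
E: 4/6 = 2/3 chords/bar.
F: 4/2.5 = 1.6 chords/bar.
Fastest is B at 2.5 chords/bar.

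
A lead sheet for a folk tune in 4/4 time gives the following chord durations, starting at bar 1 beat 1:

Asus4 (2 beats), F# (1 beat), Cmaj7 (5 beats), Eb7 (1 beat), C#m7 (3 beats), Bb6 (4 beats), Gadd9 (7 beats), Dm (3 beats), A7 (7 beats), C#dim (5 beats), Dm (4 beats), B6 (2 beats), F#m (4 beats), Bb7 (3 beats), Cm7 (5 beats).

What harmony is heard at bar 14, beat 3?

Cm7

Beat 3 of bar 14 is beat (14−1)×4 + 3 = 55 overall.
Running totals: Asus4 ends at 2, F# ends at 3, Cmaj7 ends at 8, Eb7 ends at 9, C#m7 ends at 12, Bb6 ends at 16, Gadd9 ends at 23, Dm ends at 26, A7 ends at 33, C#dim ends at 38, Dm ends at 42, B6 ends at 44, F#m ends at 48, Bb7 ends at 51, Cm7 ends at 56.
Beat 55 falls within Cm7.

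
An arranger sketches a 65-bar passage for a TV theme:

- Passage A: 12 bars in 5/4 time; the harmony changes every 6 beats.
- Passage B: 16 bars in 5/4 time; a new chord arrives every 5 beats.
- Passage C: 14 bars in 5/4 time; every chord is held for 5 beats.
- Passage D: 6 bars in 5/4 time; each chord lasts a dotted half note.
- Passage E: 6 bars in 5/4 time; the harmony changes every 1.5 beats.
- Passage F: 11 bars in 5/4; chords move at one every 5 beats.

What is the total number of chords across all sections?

A has 60 beats and chords last 6 each, so 10 chords.
B has 80 beats and chords last 5 each, so 16 chords.
C has 70 beats and chords last 5 each, so 14 chords.
D has 30 beats and chords last 3 each, so 10 chords.
E has 30 beats and chords last 1.5 each, so 20 chords.
F has 55 beats and chords last 5 each, so 11 chords.
Total: 10 + 16 + 14 + 10 + 20 + 11 = 81.

81 chords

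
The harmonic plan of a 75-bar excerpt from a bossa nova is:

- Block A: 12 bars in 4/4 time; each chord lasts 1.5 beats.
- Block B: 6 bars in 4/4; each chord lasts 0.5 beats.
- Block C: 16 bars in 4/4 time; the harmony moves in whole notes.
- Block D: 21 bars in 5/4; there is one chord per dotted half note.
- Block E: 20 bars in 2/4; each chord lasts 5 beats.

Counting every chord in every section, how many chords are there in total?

139 chords

A: 12 bars × 4 beats = 48 beats; 1.5 beats/chord → 32 chords.
B: 6 bars × 4 beats = 24 beats; 0.5 beats/chord → 48 chords.
C: 16 bars × 4 beats = 64 beats; 4 beats/chord → 16 chords.
D: 21 bars × 5 beats = 105 beats; 3 beats/chord → 35 chords.
E: 20 bars × 2 beats = 40 beats; 5 beats/chord → 8 chords.
Total: 32 + 48 + 16 + 35 + 8 = 139.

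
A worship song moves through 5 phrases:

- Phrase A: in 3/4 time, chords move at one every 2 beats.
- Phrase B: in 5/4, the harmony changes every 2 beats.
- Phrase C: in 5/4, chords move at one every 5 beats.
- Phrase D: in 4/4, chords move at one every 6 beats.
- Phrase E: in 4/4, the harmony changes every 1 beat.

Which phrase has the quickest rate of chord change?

A: 3/2 = 1.5 chords/bar.
B: 5/2 = 2.5 chords/bar.
C: 5/5 = 1 chord/bar.
D: 4/6 = 2/3 chords/bar.
E: 4/1 = 4 chords/bar.
Fastest is E at 4 chords/bar.

Phrase E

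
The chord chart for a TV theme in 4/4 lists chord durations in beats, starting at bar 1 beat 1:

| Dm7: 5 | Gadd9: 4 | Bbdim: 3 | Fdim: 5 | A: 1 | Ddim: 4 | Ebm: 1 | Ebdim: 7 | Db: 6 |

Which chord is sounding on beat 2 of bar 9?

Db

Beat 2 of bar 9 is beat (9−1)×4 + 2 = 34 overall.
Running totals: Dm7 ends at 5, Gadd9 ends at 9, Bbdim ends at 12, Fdim ends at 17, A ends at 18, Ddim ends at 22, Ebm ends at 23, Ebdim ends at 30, Db ends at 36.
Beat 34 falls within Db.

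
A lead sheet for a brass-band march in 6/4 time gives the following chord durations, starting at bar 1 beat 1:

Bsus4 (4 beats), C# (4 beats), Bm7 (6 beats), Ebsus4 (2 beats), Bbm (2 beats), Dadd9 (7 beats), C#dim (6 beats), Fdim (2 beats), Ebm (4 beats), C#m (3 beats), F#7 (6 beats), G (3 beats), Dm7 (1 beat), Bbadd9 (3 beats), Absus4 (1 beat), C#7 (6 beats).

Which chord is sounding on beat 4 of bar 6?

Beat 4 of bar 6 is beat (6−1)×6 + 4 = 34 overall.
Running totals: Bsus4 ends at 4, C# ends at 8, Bm7 ends at 14, Ebsus4 ends at 16, Bbm ends at 18, Dadd9 ends at 25, C#dim ends at 31, Fdim ends at 33, Ebm ends at 37.
Beat 34 falls within Ebm.

Ebm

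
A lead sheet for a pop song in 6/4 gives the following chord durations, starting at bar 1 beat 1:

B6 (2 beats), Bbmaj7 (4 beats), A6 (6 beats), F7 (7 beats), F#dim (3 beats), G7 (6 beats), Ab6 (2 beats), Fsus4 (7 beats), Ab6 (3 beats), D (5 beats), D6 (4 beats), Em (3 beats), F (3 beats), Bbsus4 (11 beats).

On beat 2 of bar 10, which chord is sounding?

Beat 2 of bar 10 is beat (10−1)×6 + 2 = 56 overall.
Running totals: B6 ends at 2, Bbmaj7 ends at 6, A6 ends at 12, F7 ends at 19, F#dim ends at 22, G7 ends at 28, Ab6 ends at 30, Fsus4 ends at 37, Ab6 ends at 40, D ends at 45, D6 ends at 49, Em ends at 52, F ends at 55, Bbsus4 ends at 66.
Beat 56 falls within Bbsus4.

Bbsus4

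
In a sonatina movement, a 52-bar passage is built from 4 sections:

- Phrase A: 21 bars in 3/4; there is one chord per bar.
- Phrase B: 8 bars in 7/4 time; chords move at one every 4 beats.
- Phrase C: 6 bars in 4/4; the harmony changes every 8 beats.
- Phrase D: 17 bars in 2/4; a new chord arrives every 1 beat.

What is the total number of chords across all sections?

72 chords

A has 63 beats and chords last 3 each, so 21 chords.
B has 56 beats and chords last 4 each, so 14 chords.
C has 24 beats and chords last 8 each, so 3 chords.
D has 34 beats and chords last 1 each, so 34 chords.
Total: 21 + 14 + 3 + 34 = 72.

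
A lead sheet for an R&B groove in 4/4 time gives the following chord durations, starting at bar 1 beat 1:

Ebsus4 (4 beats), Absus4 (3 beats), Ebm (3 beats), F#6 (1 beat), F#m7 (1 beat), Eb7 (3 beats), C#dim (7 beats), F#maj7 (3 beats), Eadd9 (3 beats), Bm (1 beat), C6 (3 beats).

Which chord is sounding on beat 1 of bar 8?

Beat 1 of bar 8 is beat (8−1)×4 + 1 = 29 overall.
Running totals: Ebsus4 ends at 4, Absus4 ends at 7, Ebm ends at 10, F#6 ends at 11, F#m7 ends at 12, Eb7 ends at 15, C#dim ends at 22, F#maj7 ends at 25, Eadd9 ends at 28, Bm ends at 29.
Beat 29 falls within Bm.

Bm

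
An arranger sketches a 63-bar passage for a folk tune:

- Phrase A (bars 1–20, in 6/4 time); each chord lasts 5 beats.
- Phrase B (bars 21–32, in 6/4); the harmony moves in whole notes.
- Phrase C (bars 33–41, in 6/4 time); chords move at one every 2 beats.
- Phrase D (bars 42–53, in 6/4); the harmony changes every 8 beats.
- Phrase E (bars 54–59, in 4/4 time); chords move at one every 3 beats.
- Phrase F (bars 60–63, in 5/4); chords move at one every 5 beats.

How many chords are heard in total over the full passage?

90 chords

A: 20·6 = 120 beats, 120/5 = 24 chords.
B: 12·6 = 72 beats, 72/4 = 18 chords.
C: 9·6 = 54 beats, 54/2 = 27 chords.
D: 12·6 = 72 beats, 72/8 = 9 chords.
E: 6·4 = 24 beats, 24/3 = 8 chords.
F: 4·5 = 20 beats, 20/5 = 4 chords.
Total: 24 + 18 + 27 + 9 + 8 + 4 = 90.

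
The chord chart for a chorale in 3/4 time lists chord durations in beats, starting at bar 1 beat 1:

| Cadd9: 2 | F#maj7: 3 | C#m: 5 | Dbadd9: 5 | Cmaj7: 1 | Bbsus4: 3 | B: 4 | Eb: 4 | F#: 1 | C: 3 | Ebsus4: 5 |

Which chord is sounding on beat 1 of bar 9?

Eb

Beat 1 of bar 9 is beat (9−1)×3 + 1 = 25 overall.
Running totals: Cadd9 ends at 2, F#maj7 ends at 5, C#m ends at 10, Dbadd9 ends at 15, Cmaj7 ends at 16, Bbsus4 ends at 19, B ends at 23, Eb ends at 27.
Beat 25 falls within Eb.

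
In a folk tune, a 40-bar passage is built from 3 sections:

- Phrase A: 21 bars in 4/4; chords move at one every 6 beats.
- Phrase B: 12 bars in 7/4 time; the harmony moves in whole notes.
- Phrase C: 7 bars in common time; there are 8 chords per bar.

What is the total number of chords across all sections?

A: 21 bars × 4 beats = 84 beats; 6 beats/chord → 14 chords.
B: 12 bars × 7 beats = 84 beats; 4 beats/chord → 21 chords.
C: 7 bars × 4 beats = 28 beats; 0.5 beats/chord → 56 chords.
Total: 14 + 21 + 56 = 91.

91 chords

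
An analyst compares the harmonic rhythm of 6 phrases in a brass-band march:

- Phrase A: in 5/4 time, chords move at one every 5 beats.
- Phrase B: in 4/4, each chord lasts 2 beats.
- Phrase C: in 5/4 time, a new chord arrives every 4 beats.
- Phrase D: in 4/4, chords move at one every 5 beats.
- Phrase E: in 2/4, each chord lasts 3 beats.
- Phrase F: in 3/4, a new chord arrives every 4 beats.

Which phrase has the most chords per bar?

Phrase B

A: 5 beats/bar ÷ 5 beats/chord = 1 chord/bar.
B: 4 beats/bar ÷ 2 beats/chord = 2 chords/bar.
C: 5 beats/bar ÷ 4 beats/chord = 1.25 chords/bar.
D: 4 beats/bar ÷ 5 beats/chord = 0.8 chords/bar.
E: 2 beats/bar ÷ 3 beats/chord = 2/3 chords/bar.
F: 3 beats/bar ÷ 4 beats/chord = 0.75 chords/bar.
Fastest is B at 2 chords/bar.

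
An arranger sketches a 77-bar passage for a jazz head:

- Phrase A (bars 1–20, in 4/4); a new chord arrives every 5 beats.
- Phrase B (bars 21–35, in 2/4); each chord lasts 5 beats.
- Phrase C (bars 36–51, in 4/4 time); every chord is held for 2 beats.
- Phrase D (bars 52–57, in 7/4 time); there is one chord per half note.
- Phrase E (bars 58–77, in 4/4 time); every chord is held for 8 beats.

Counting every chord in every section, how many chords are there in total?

85 chords

A: 20·4 = 80 beats, 80/5 = 16 chords.
B: 15·2 = 30 beats, 30/5 = 6 chords.
C: 16·4 = 64 beats, 64/2 = 32 chords.
D: 6·7 = 42 beats, 42/2 = 21 chords.
E: 20·4 = 80 beats, 80/8 = 10 chords.
Total: 16 + 6 + 32 + 21 + 10 = 85.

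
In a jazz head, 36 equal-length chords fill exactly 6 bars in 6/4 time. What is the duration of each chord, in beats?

1 beat

6 bars × 6 beats/bar = 36 beats total.
36 beats ÷ 36 chords = 1 beats per chord.
(That is a quarter note.)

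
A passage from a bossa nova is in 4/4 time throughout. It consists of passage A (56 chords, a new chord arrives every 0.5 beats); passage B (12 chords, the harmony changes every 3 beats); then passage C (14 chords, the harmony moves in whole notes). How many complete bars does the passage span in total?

A: 56 × 0.5 = 28 beats = 7 bars.
B: 12 × 3 = 36 beats = 9 bars.
C: 14 × 4 = 56 beats = 14 bars.
Total: 7 + 9 + 14 = 30 bars.

30 bars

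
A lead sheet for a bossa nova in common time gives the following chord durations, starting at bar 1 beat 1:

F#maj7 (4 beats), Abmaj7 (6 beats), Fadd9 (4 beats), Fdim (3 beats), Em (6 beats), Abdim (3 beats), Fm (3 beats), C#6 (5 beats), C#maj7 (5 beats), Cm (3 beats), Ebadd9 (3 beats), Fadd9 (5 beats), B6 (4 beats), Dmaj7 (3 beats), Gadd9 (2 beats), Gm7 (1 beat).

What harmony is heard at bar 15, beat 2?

Gadd9

Beat 2 of bar 15 is beat (15−1)×4 + 2 = 58 overall.
Running totals: F#maj7 ends at 4, Abmaj7 ends at 10, Fadd9 ends at 14, Fdim ends at 17, Em ends at 23, Abdim ends at 26, Fm ends at 29, C#6 ends at 34, C#maj7 ends at 39, Cm ends at 42, Ebadd9 ends at 45, Fadd9 ends at 50, B6 ends at 54, Dmaj7 ends at 57, Gadd9 ends at 59.
Beat 58 falls within Gadd9.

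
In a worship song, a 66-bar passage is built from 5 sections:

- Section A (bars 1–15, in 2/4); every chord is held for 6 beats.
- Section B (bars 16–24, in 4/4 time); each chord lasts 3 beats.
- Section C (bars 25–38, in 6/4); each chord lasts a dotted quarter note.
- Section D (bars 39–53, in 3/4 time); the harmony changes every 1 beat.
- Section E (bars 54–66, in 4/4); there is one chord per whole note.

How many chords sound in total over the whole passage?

131 chords

A: 15 bars × 2 beats = 30 beats; 6 beats/chord → 5 chords.
B: 9 bars × 4 beats = 36 beats; 3 beats/chord → 12 chords.
C: 14 bars × 6 beats = 84 beats; 1.5 beats/chord → 56 chords.
D: 15 bars × 3 beats = 45 beats; 1 beat/chord → 45 chords.
E: 13 bars × 4 beats = 52 beats; 4 beats/chord → 13 chords.
Total: 5 + 12 + 56 + 45 + 13 = 131.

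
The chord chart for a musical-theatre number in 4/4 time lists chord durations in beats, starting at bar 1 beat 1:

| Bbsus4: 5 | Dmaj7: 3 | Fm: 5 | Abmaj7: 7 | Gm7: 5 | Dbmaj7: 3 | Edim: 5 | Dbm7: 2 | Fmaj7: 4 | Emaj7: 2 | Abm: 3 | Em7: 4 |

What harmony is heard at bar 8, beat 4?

Beat 4 of bar 8 is beat (8−1)×4 + 4 = 32 overall.
Running totals: Bbsus4 ends at 5, Dmaj7 ends at 8, Fm ends at 13, Abmaj7 ends at 20, Gm7 ends at 25, Dbmaj7 ends at 28, Edim ends at 33.
Beat 32 falls within Edim.

Edim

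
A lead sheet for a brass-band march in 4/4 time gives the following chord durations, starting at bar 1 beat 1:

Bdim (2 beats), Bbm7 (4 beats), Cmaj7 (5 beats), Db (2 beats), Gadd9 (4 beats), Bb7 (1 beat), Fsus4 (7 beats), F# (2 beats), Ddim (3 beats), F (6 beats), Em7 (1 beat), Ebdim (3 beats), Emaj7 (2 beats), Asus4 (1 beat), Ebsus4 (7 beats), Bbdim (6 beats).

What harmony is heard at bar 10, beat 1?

Em7

Beat 1 of bar 10 is beat (10−1)×4 + 1 = 37 overall.
Running totals: Bdim ends at 2, Bbm7 ends at 6, Cmaj7 ends at 11, Db ends at 13, Gadd9 ends at 17, Bb7 ends at 18, Fsus4 ends at 25, F# ends at 27, Ddim ends at 30, F ends at 36, Em7 ends at 37.
Beat 37 falls within Em7.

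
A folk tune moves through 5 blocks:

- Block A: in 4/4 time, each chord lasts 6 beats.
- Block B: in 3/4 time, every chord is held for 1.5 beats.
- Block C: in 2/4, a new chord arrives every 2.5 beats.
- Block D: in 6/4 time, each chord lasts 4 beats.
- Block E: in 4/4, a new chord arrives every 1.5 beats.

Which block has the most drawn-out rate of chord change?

A: 4/6 = 2/3 chords/bar.
B: 3/1.5 = 2 chords/bar.
C: 2/2.5 = 0.8 chords/bar.
D: 6/4 = 1.5 chords/bar.
E: 4/1.5 = 8/3 chords/bar.
Slowest is A at 2/3 chords/bar.

Block A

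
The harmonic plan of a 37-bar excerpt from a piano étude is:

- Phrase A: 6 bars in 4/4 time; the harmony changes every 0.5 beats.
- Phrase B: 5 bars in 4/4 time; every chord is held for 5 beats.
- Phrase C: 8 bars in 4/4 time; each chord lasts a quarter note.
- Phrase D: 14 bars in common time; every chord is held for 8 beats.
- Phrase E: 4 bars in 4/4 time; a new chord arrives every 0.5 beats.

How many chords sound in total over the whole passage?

A has 24 beats and chords last 0.5 each, so 48 chords.
B has 20 beats and chords last 5 each, so 4 chords.
C has 32 beats and chords last 1 each, so 32 chords.
D has 56 beats and chords last 8 each, so 7 chords.
E has 16 beats and chords last 0.5 each, so 32 chords.
Total: 48 + 4 + 32 + 7 + 32 = 123.

123 chords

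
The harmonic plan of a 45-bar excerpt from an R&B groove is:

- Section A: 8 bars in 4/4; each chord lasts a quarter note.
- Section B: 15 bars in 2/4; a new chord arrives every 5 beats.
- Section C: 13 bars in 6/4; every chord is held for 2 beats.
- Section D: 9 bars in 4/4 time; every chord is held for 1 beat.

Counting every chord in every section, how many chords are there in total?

113 chords

A: 8·4 = 32 beats, 32/1 = 32 chords.
B: 15·2 = 30 beats, 30/5 = 6 chords.
C: 13·6 = 78 beats, 78/2 = 39 chords.
D: 9·4 = 36 beats, 36/1 = 36 chords.
Total: 32 + 6 + 39 + 36 = 113.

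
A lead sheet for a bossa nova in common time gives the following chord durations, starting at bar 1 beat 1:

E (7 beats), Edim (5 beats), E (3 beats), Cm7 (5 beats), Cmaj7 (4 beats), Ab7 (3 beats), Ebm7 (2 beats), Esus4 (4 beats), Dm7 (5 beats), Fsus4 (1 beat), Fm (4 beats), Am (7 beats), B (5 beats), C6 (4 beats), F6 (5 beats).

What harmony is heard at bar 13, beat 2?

Beat 2 of bar 13 is beat (13−1)×4 + 2 = 50 overall.
Running totals: E ends at 7, Edim ends at 12, E ends at 15, Cm7 ends at 20, Cmaj7 ends at 24, Ab7 ends at 27, Ebm7 ends at 29, Esus4 ends at 33, Dm7 ends at 38, Fsus4 ends at 39, Fm ends at 43, Am ends at 50.
Beat 50 falls within Am.

Am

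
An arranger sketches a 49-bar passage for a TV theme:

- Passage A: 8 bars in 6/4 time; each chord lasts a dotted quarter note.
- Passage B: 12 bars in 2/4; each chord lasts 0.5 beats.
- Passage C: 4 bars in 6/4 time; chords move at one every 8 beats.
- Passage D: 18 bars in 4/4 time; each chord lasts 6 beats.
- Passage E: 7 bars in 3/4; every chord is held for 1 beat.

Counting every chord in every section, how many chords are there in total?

116 chords

A has 48 beats and chords last 1.5 each, so 32 chords.
B has 24 beats and chords last 0.5 each, so 48 chords.
C has 24 beats and chords last 8 each, so 3 chords.
D has 72 beats and chords last 6 each, so 12 chords.
E has 21 beats and chords last 1 each, so 21 chords.
Total: 32 + 48 + 3 + 12 + 21 = 116.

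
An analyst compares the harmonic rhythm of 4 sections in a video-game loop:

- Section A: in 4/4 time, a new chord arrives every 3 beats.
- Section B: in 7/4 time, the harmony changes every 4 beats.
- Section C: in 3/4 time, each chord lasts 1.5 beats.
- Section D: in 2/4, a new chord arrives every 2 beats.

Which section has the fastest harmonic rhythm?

A: each chord is 3 beats in 4/4, so 4/3 per bar.
B: each chord is 4 beats in 7/4, so 1.75 per bar.
C: each chord is 1.5 beats in 3/4, so 2 per bar.
D: each chord is 2 beats in 2/4, so 1 per bar.
Fastest is C at 2 chords/bar.

Section C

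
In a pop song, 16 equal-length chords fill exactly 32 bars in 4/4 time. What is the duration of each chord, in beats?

32 bars × 4 beats/bar = 128 beats total.
128 beats ÷ 16 chords = 8 beats per chord.

8 beats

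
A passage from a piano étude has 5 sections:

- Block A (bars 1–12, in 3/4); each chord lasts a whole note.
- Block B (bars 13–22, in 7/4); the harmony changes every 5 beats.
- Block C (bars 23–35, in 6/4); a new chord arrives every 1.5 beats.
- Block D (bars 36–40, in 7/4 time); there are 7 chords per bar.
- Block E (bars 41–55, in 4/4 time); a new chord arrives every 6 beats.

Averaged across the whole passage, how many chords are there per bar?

24/11 chords per bar

A: 12 × 3 = 36 beats ÷ 4 = 9 chords.
B: 10 × 7 = 70 beats ÷ 5 = 14 chords.
C: 13 × 6 = 78 beats ÷ 1.5 = 52 chords.
D: 5 × 7 = 35 beats ÷ 1 = 35 chords.
E: 15 × 4 = 60 beats ÷ 6 = 10 chords.
Overall: 120 chords over 55 bars → 120/55 = 24/11 chords per bar.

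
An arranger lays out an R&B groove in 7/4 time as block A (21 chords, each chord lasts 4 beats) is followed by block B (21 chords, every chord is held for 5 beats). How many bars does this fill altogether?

A: 21 × 4 = 84 beats = 12 bars.
B: 21 × 5 = 105 beats = 15 bars.
Total: 12 + 15 = 27 bars.

27 bars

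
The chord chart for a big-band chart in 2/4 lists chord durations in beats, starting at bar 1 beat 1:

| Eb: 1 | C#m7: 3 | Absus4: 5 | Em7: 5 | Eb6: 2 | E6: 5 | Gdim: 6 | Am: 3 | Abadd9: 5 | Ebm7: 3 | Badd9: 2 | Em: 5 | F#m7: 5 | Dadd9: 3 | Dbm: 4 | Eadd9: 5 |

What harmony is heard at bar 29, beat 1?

Beat 1 of bar 29 is beat (29−1)×2 + 1 = 57 overall.
Running totals: Eb ends at 1, C#m7 ends at 4, Absus4 ends at 9, Em7 ends at 14, Eb6 ends at 16, E6 ends at 21, Gdim ends at 27, Am ends at 30, Abadd9 ends at 35, Ebm7 ends at 38, Badd9 ends at 40, Em ends at 45, F#m7 ends at 50, Dadd9 ends at 53, Dbm ends at 57.
Beat 57 falls within Dbm.

Dbm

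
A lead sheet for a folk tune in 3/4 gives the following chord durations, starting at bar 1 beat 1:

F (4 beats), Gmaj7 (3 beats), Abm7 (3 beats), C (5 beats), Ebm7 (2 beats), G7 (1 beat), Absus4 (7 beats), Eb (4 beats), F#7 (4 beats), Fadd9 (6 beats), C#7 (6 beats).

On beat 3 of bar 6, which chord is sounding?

Beat 3 of bar 6 is beat (6−1)×3 + 3 = 18 overall.
Running totals: F ends at 4, Gmaj7 ends at 7, Abm7 ends at 10, C ends at 15, Ebm7 ends at 17, G7 ends at 18.
Beat 18 falls within G7.

G7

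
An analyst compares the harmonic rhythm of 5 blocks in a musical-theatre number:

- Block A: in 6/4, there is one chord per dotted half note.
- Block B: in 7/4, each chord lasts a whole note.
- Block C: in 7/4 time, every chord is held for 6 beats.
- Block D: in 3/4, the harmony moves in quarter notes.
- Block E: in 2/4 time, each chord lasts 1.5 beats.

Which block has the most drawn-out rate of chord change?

A: each chord is 3 beats in 6/4, so 2 per bar.
B: each chord is 4 beats in 7/4, so 1.75 per bar.
C: each chord is 6 beats in 7/4, so 7/6 per bar.
D: each chord is 1 beat in 3/4, so 3 per bar.
E: each chord is 1.5 beats in 2/4, so 4/3 per bar.
Slowest is C at 7/6 chords/bar.

Block C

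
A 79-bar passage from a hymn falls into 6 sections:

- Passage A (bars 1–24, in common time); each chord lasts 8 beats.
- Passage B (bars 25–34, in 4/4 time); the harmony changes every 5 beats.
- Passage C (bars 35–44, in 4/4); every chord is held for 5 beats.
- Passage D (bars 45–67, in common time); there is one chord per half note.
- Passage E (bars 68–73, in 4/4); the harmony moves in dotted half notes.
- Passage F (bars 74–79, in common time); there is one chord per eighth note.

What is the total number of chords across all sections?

130 chords

A: 24 bars × 4 beats = 96 beats; 8 beats/chord → 12 chords.
B: 10 bars × 4 beats = 40 beats; 5 beats/chord → 8 chords.
C: 10 bars × 4 beats = 40 beats; 5 beats/chord → 8 chords.
D: 23 bars × 4 beats = 92 beats; 2 beats/chord → 46 chords.
E: 6 bars × 4 beats = 24 beats; 3 beats/chord → 8 chords.
F: 6 bars × 4 beats = 24 beats; 0.5 beats/chord → 48 chords.
Total: 12 + 8 + 8 + 46 + 8 + 48 = 130.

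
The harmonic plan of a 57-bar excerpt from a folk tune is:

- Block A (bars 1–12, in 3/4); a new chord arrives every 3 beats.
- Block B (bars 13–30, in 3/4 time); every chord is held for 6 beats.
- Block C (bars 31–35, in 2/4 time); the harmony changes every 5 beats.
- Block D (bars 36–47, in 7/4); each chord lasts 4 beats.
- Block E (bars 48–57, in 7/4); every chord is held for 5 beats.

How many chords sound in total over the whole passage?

A: 12 bars × 3 beats = 36 beats; 3 beats/chord → 12 chords.
B: 18 bars × 3 beats = 54 beats; 6 beats/chord → 9 chords.
C: 5 bars × 2 beats = 10 beats; 5 beats/chord → 2 chords.
D: 12 bars × 7 beats = 84 beats; 4 beats/chord → 21 chords.
E: 10 bars × 7 beats = 70 beats; 5 beats/chord → 14 chords.
Total: 12 + 9 + 2 + 21 + 14 = 58.

58 chords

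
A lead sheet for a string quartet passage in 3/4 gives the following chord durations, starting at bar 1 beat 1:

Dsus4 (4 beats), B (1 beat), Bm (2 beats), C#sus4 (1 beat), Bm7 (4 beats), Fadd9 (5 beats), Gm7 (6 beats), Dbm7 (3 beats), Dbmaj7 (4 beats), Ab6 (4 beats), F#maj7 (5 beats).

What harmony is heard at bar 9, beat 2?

Dbm7

Beat 2 of bar 9 is beat (9−1)×3 + 2 = 26 overall.
Running totals: Dsus4 ends at 4, B ends at 5, Bm ends at 7, C#sus4 ends at 8, Bm7 ends at 12, Fadd9 ends at 17, Gm7 ends at 23, Dbm7 ends at 26.
Beat 26 falls within Dbm7.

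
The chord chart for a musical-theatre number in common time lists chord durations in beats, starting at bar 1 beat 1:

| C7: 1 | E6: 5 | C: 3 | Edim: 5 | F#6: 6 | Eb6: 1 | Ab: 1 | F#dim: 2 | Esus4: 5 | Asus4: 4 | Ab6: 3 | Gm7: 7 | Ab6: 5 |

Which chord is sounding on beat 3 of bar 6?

Beat 3 of bar 6 is beat (6−1)×4 + 3 = 23 overall.
Running totals: C7 ends at 1, E6 ends at 6, C ends at 9, Edim ends at 14, F#6 ends at 20, Eb6 ends at 21, Ab ends at 22, F#dim ends at 24.
Beat 23 falls within F#dim.

F#dim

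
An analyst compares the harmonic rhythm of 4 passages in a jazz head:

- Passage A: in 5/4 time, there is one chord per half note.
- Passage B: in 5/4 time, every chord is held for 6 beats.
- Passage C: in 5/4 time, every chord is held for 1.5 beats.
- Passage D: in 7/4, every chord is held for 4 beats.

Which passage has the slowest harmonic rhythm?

Passage B

A: 5 beats/bar ÷ 2 beats/chord = 2.5 chords/bar.
B: 5 beats/bar ÷ 6 beats/chord = 5/6 chords/bar.
C: 5 beats/bar ÷ 1.5 beats/chord = 10/3 chords/bar.
D: 7 beats/bar ÷ 4 beats/chord = 1.75 chords/bar.
Slowest is B at 5/6 chords/bar.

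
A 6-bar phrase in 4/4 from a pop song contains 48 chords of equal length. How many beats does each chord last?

6 bars × 4 beats/bar = 24 beats total.
24 beats ÷ 48 chords = 0.5 beats per chord.
(That is an eighth note.)

0.5 beats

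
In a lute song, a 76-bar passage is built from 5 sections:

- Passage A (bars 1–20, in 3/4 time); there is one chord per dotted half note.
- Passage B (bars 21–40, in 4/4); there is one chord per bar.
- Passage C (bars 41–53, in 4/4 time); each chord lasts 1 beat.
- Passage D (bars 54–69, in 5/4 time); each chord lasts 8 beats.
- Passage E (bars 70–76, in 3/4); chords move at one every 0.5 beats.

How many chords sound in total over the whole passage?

144 chords

A: 20·3 = 60 beats, 60/3 = 20 chords.
B: 20·4 = 80 beats, 80/4 = 20 chords.
C: 13·4 = 52 beats, 52/1 = 52 chords.
D: 16·5 = 80 beats, 80/8 = 10 chords.
E: 7·3 = 21 beats, 21/0.5 = 42 chords.
Total: 20 + 20 + 52 + 10 + 42 = 144.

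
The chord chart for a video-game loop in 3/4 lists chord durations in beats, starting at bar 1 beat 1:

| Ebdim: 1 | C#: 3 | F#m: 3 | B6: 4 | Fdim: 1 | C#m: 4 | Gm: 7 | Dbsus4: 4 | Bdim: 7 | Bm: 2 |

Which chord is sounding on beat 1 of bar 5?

C#m

Beat 1 of bar 5 is beat (5−1)×3 + 1 = 13 overall.
Running totals: Ebdim ends at 1, C# ends at 4, F#m ends at 7, B6 ends at 11, Fdim ends at 12, C#m ends at 16.
Beat 13 falls within C#m.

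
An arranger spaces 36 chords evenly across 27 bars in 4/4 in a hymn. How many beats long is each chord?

27 bars × 4 beats/bar = 108 beats total.
108 beats ÷ 36 chords = 3 beats per chord.
(That is a dotted half note.)

3 beats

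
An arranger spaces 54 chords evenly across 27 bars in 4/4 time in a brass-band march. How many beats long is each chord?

27 bars × 4 beats/bar = 108 beats total.
108 beats ÷ 54 chords = 2 beats per chord.
(That is a half note.)

2 beats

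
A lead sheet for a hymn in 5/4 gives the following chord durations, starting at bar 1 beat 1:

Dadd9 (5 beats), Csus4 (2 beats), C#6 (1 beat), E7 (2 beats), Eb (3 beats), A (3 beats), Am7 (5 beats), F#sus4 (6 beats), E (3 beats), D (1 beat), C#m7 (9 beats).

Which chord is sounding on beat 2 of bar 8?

C#m7

Beat 2 of bar 8 is beat (8−1)×5 + 2 = 37 overall.
Running totals: Dadd9 ends at 5, Csus4 ends at 7, C#6 ends at 8, E7 ends at 10, Eb ends at 13, A ends at 16, Am7 ends at 21, F#sus4 ends at 27, E ends at 30, D ends at 31, C#m7 ends at 40.
Beat 37 falls within C#m7.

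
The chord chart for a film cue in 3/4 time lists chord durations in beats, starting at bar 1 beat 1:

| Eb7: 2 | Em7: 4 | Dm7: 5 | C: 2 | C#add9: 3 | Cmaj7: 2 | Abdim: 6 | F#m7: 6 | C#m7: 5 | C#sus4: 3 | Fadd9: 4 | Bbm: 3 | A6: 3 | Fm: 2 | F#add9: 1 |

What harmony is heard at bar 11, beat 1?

Beat 1 of bar 11 is beat (11−1)×3 + 1 = 31 overall.
Running totals: Eb7 ends at 2, Em7 ends at 6, Dm7 ends at 11, C ends at 13, C#add9 ends at 16, Cmaj7 ends at 18, Abdim ends at 24, F#m7 ends at 30, C#m7 ends at 35.
Beat 31 falls within C#m7.

C#m7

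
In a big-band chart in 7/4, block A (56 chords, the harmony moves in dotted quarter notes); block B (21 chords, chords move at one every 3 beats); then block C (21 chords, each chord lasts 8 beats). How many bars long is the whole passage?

45 bars

A: 56 × 1.5 = 84 beats = 12 bars.
B: 21 × 3 = 63 beats = 9 bars.
C: 21 × 8 = 168 beats = 24 bars.
Total: 12 + 9 + 24 = 45 bars.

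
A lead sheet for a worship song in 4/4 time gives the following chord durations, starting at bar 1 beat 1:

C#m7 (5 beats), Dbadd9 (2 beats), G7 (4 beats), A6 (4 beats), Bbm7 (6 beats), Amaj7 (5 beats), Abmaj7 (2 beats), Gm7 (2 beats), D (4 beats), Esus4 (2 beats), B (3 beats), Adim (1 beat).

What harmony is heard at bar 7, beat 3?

Abmaj7

Beat 3 of bar 7 is beat (7−1)×4 + 3 = 27 overall.
Running totals: C#m7 ends at 5, Dbadd9 ends at 7, G7 ends at 11, A6 ends at 15, Bbm7 ends at 21, Amaj7 ends at 26, Abmaj7 ends at 28.
Beat 27 falls within Abmaj7.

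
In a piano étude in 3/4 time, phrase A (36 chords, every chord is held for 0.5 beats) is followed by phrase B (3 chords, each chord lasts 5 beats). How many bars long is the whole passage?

11 bars

A: 36 × 0.5 = 18 beats = 6 bars.
B: 3 × 5 = 15 beats = 5 bars.
Total: 6 + 5 = 11 bars.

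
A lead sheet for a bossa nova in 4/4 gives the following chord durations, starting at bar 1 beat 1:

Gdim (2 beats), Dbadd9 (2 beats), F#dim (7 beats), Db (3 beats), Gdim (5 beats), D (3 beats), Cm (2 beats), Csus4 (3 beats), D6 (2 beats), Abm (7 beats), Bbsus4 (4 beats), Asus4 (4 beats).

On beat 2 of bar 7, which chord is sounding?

Beat 2 of bar 7 is beat (7−1)×4 + 2 = 26 overall.
Running totals: Gdim ends at 2, Dbadd9 ends at 4, F#dim ends at 11, Db ends at 14, Gdim ends at 19, D ends at 22, Cm ends at 24, Csus4 ends at 27.
Beat 26 falls within Csus4.

Csus4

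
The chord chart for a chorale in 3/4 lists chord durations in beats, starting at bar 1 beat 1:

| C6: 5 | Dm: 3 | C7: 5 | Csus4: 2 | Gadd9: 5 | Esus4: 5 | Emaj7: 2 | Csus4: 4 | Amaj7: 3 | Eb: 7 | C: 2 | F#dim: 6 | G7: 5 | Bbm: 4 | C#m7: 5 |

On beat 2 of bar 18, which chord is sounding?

G7

Beat 2 of bar 18 is beat (18−1)×3 + 2 = 53 overall.
Running totals: C6 ends at 5, Dm ends at 8, C7 ends at 13, Csus4 ends at 15, Gadd9 ends at 20, Esus4 ends at 25, Emaj7 ends at 27, Csus4 ends at 31, Amaj7 ends at 34, Eb ends at 41, C ends at 43, F#dim ends at 49, G7 ends at 54.
Beat 53 falls within G7.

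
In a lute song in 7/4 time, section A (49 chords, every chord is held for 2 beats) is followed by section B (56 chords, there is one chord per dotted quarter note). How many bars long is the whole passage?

26 bars

A: 49 × 2 = 98 beats = 14 bars.
B: 56 × 1.5 = 84 beats = 12 bars.
Total: 14 + 12 = 26 bars.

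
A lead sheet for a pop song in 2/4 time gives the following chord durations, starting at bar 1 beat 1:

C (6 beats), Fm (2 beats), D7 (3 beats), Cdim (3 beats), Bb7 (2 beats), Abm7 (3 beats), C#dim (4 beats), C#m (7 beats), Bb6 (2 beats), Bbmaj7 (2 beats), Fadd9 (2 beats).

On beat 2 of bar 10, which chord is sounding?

C#dim

Beat 2 of bar 10 is beat (10−1)×2 + 2 = 20 overall.
Running totals: C ends at 6, Fm ends at 8, D7 ends at 11, Cdim ends at 14, Bb7 ends at 16, Abm7 ends at 19, C#dim ends at 23.
Beat 20 falls within C#dim.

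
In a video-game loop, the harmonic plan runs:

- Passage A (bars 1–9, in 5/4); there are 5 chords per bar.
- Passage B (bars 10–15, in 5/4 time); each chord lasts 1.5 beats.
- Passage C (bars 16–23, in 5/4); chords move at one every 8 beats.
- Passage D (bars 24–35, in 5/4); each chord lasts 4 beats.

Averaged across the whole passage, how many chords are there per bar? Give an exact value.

A: 9 × 5 = 45 beats ÷ 1 = 45 chords.
B: 6 × 5 = 30 beats ÷ 1.5 = 20 chords.
C: 8 × 5 = 40 beats ÷ 8 = 5 chords.
D: 12 × 5 = 60 beats ÷ 4 = 15 chords.
Overall: 85 chords over 35 bars → 85/35 = 17/7 chords per bar.

17/7 chords per bar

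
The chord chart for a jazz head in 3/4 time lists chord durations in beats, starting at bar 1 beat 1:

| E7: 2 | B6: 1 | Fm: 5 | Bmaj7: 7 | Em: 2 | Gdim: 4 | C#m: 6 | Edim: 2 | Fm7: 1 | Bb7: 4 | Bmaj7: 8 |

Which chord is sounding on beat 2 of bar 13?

Bmaj7

Beat 2 of bar 13 is beat (13−1)×3 + 2 = 38 overall.
Running totals: E7 ends at 2, B6 ends at 3, Fm ends at 8, Bmaj7 ends at 15, Em ends at 17, Gdim ends at 21, C#m ends at 27, Edim ends at 29, Fm7 ends at 30, Bb7 ends at 34, Bmaj7 ends at 42.
Beat 38 falls within Bmaj7.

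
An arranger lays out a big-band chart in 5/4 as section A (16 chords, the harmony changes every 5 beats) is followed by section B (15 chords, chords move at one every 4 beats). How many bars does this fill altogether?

A: 16 × 5 = 80 beats = 16 bars.
B: 15 × 4 = 60 beats = 12 bars.
Total: 16 + 12 = 28 bars.

28 bars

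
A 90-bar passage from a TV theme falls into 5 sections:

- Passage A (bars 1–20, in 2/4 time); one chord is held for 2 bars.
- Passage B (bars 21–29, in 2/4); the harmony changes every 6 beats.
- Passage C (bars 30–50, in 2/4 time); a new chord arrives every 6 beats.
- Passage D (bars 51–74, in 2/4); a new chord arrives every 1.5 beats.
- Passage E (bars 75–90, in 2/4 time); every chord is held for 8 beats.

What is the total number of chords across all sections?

56 chords

A has 40 beats and chords last 4 each, so 10 chords.
B has 18 beats and chords last 6 each, so 3 chords.
C has 42 beats and chords last 6 each, so 7 chords.
D has 48 beats and chords last 1.5 each, so 32 chords.
E has 32 beats and chords last 8 each, so 4 chords.
Total: 10 + 3 + 7 + 32 + 4 = 56.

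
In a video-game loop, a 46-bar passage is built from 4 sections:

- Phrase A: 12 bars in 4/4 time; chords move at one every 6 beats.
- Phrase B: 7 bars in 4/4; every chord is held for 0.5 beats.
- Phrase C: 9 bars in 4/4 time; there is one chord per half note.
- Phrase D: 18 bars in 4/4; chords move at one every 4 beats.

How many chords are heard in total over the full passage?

A: 12 bars × 4 beats = 48 beats; 6 beats/chord → 8 chords.
B: 7 bars × 4 beats = 28 beats; 0.5 beats/chord → 56 chords.
C: 9 bars × 4 beats = 36 beats; 2 beats/chord → 18 chords.
D: 18 bars × 4 beats = 72 beats; 4 beats/chord → 18 chords.
Total: 8 + 56 + 18 + 18 = 100.

100 chords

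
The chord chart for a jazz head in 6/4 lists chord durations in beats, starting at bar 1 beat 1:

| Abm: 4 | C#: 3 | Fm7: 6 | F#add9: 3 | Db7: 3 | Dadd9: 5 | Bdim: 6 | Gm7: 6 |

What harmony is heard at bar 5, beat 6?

Beat 6 of bar 5 is beat (5−1)×6 + 6 = 30 overall.
Running totals: Abm ends at 4, C# ends at 7, Fm7 ends at 13, F#add9 ends at 16, Db7 ends at 19, Dadd9 ends at 24, Bdim ends at 30.
Beat 30 falls within Bdim.

Bdim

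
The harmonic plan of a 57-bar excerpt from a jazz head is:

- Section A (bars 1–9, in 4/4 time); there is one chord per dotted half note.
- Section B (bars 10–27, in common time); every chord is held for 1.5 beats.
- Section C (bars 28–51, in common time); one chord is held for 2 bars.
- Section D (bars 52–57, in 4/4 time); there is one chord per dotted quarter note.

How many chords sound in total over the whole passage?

88 chords

A has 36 beats and chords last 3 each, so 12 chords.
B has 72 beats and chords last 1.5 each, so 48 chords.
C has 96 beats and chords last 8 each, so 12 chords.
D has 24 beats and chords last 1.5 each, so 16 chords.
Total: 12 + 48 + 12 + 16 = 88.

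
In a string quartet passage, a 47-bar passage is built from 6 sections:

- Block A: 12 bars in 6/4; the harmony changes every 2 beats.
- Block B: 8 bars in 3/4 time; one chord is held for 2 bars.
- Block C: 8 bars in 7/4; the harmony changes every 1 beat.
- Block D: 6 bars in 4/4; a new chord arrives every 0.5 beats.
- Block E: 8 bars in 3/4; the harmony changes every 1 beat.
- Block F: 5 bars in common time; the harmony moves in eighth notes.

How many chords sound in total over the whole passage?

208 chords

A has 72 beats and chords last 2 each, so 36 chords.
B has 24 beats and chords last 6 each, so 4 chords.
C has 56 beats and chords last 1 each, so 56 chords.
D has 24 beats and chords last 0.5 each, so 48 chords.
E has 24 beats and chords last 1 each, so 24 chords.
F has 20 beats and chords last 0.5 each, so 40 chords.
Total: 36 + 4 + 56 + 48 + 24 + 40 = 208.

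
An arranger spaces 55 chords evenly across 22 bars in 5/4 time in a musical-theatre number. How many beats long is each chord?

22 bars × 5 beats/bar = 110 beats total.
110 beats ÷ 55 chords = 2 beats per chord.
(That is a half note.)

2 beats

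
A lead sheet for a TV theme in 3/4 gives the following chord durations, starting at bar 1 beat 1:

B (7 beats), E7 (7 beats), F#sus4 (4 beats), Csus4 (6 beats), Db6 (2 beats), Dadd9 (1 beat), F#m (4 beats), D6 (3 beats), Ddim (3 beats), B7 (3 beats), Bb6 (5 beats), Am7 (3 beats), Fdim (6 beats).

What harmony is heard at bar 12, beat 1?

D6

Beat 1 of bar 12 is beat (12−1)×3 + 1 = 34 overall.
Running totals: B ends at 7, E7 ends at 14, F#sus4 ends at 18, Csus4 ends at 24, Db6 ends at 26, Dadd9 ends at 27, F#m ends at 31, D6 ends at 34.
Beat 34 falls within D6.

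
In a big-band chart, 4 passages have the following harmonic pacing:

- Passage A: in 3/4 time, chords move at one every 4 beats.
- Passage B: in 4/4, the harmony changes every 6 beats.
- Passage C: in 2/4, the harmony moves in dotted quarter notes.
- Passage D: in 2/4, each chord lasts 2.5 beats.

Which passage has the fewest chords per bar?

A: 3/4 = 0.75 chords/bar.
B: 4/6 = 2/3 chords/bar.
C: 2/1.5 = 4/3 chords/bar.
D: 2/2.5 = 0.8 chords/bar.
Slowest is B at 2/3 chords/bar.

Passage B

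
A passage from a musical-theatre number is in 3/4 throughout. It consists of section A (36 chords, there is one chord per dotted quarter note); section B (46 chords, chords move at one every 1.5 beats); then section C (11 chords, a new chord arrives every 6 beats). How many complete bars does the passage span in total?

A: 36 × 1.5 = 54 beats = 18 bars.
B: 46 × 1.5 = 69 beats = 23 bars.
C: 11 × 6 = 66 beats = 22 bars.
Total: 18 + 23 + 22 = 63 bars.

63 bars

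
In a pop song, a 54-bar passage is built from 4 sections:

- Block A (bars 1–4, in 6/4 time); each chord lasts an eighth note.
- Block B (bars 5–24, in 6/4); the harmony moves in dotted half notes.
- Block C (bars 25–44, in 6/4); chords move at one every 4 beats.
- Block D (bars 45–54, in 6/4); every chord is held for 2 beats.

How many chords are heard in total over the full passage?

A: 4·6 = 24 beats, 24/0.5 = 48 chords.
B: 20·6 = 120 beats, 120/3 = 40 chords.
C: 20·6 = 120 beats, 120/4 = 30 chords.
D: 10·6 = 60 beats, 60/2 = 30 chords.
Total: 48 + 40 + 30 + 30 = 148.

148 chords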